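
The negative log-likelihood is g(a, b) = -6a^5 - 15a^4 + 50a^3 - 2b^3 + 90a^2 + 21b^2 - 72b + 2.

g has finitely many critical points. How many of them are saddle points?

4

g separates as a function of a plus a function of b, so ∇g=0 decouples.
∂g/∂a = -30a(a - 2)(a + 1)(a + 3) = 0 at a ∈ {-3, -1, 0, 2}; ∂g/∂b = -6(b - 4)(b - 3) = 0 at b ∈ {3, 4}.
The Hessian is diagonal: diag(g_aa, g_bb). Second derivatives: g_aa(-3)=900, g_aa(-1)=-180, g_aa(0)=180, g_aa(2)=-900; g_bb(3)=6, g_bb(4)=-6.
Saddle points occur where the two diagonal entries have opposite signs: (-3, 4), (-1, 3), (0, 4), (2, 3). Count: 4.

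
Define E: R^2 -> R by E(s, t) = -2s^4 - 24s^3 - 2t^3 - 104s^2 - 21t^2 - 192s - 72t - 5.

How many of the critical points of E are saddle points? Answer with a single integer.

E separates as a function of s plus a function of t, so ∇E=0 decouples.
∂E/∂s = -8(s + 2)(s + 3)(s + 4) = 0 at s ∈ {-4, -3, -2}; ∂E/∂t = -6(t + 3)(t + 4) = 0 at t ∈ {-4, -3}.
The Hessian is diagonal: diag(E_ss, E_tt). Second derivatives: E_ss(-4)=-16, E_ss(-3)=8, E_ss(-2)=-16; E_tt(-4)=6, E_tt(-3)=-6.
Saddle points occur where the two diagonal entries have opposite signs: (-4, -4), (-3, -3), (-2, -4). Count: 3.

3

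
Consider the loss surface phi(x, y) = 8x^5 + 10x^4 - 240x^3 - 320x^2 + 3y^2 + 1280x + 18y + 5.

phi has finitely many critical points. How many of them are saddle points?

2

phi separates as a function of x plus a function of y, so ∇phi=0 decouples.
∂phi/∂x = 40(x - 4)(x - 1)(x + 2)(x + 4) = 0 at x ∈ {-4, -2, 1, 4}; ∂phi/∂y = 6(y + 3) = 0 at y ∈ {-3}.
The Hessian is diagonal: diag(phi_xx, phi_yy). Second derivatives: phi_xx(-4)=-3200, phi_xx(-2)=1440, phi_xx(1)=-1800, phi_xx(4)=5760; phi_yy(-3)=6.
Saddle points occur where the two diagonal entries have opposite signs: (-4, -3), (1, -3). Count: 2.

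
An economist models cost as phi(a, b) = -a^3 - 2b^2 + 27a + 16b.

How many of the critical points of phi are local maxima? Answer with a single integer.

1

phi separates as a function of a plus a function of b, so ∇phi=0 decouples.
∂phi/∂a = -3(a - 3)(a + 3) = 0 at a ∈ {-3, 3}; ∂phi/∂b = -4(b - 4) = 0 at b ∈ {4}.
The Hessian is diagonal: diag(phi_aa, phi_bb). Second derivatives: phi_aa(-3)=18, phi_aa(3)=-18; phi_bb(4)=-4.
Local maxima occur where both diagonal entries negative: (3, 4). Count: 1.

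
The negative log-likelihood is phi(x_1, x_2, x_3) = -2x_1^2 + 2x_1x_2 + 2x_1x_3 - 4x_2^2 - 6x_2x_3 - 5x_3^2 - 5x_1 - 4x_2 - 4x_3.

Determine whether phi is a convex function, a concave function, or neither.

phi is quadratic, so its Hessian is the constant matrix H = [[-4, 2, 2], [2, -8, -6], [2, -6, -10]].
Leading principal minors: -4, 28, -152.
Signs alternate −, +, − ⇒ H ≺ 0 ⇒ concave.

concave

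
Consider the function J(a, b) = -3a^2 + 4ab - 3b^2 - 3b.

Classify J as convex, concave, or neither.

concave

J is quadratic, so its Hessian is the constant matrix H = [[-6, 4], [4, -6]].
det(H) = 20, tr(H) = -12.
det(H) > 0 and tr(H) < 0, so H is negative definite everywhere: concave.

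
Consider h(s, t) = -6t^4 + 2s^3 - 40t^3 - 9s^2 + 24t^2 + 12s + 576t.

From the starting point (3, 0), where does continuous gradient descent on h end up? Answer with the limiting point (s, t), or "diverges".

(2, -3)

h is separable, so gradient descent decouples: s follows -∂h/∂s, t follows -∂h/∂t.
∂h/∂s = 6(s - 2)(s - 1); at s=3 this is 12, so s decreases.
∂h/∂t = -24(t - 2)(t + 3)(t + 4); at t=0 this is 576, so t decreases.
s converges to its nearest critical value 2 (a local min of the s-part); t converges to -3. The iterate converges to (2, -3).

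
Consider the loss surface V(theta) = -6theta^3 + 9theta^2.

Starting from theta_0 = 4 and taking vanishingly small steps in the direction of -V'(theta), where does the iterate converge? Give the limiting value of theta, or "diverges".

V'(theta) = -18theta(theta - 1), so V'(4) = -216.
Gradient descent moves in the -V' direction, i.e. theta is increasing.
There is no critical point above theta=4, and V' keeps the same sign, so the iterate runs off to +∞.

diverges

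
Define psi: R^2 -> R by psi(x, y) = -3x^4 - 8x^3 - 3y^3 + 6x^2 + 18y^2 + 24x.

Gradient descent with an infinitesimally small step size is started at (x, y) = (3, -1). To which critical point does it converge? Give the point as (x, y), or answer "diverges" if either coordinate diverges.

psi is separable, so gradient descent decouples: x follows -∂psi/∂x, y follows -∂psi/∂y.
∂psi/∂x = -12(x - 1)(x + 1)(x + 2); at x=3 this is -480, so x increases.
∂psi/∂y = -9y(y - 4); at y=-1 this is -45, so y increases.
The x-coordinate has no critical point in that direction and runs off to infinity.

diverges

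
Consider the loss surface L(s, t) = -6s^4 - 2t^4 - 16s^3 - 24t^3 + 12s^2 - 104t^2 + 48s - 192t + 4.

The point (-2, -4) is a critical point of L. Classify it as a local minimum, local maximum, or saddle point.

local maximum

The mixed partial ∂²L/∂s∂t is 0, so the Hessian at any point is diag(L_ss, L_tt) = diag(24(-3s^2 - 4s + 1), -8(3t^2 + 18t + 26)).
At (-2, -4): H = diag(-72, -16).
Both eigenvalues are negative, so H is negative definite: a local maximum.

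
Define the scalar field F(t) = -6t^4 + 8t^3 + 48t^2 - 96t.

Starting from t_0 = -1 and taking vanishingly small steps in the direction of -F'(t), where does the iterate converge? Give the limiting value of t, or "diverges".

F'(t) = -24(t - 2)(t - 1)(t + 2), so F'(-1) = -144.
Gradient descent moves in the -F' direction, i.e. t is increasing.
The nearest critical point in that direction is t = 1, where F'' = 72 > 0 (a local minimum). The iterate converges there.

1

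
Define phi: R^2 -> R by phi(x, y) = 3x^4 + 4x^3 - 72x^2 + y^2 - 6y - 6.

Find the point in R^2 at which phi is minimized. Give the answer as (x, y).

phi(x,y) separates as P(x) + Q(y) − 6, so its minimum is min P + min Q − 6.
P'(x) = 12x(x - 3)(x + 4) vanishes at x ∈ {-4, 0, 3}; Q'(y) = 2y - 6 vanishes at y ∈ {3}.
Local minima of P (where P''>0): P(-4)=-640, P(3)=-297. Local minima of Q: Q(3)=-9.
So the global minimum of phi is P(-4) + Q(3) − 6 = -640 − 9 − 6 = -655, attained at (-4, 3).

(-4, 3)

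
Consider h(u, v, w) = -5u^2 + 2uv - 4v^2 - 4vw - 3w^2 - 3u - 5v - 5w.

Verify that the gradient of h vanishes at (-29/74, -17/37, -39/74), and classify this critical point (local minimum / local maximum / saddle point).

∇h = (-10u + 2v - 3, 2u - 8v - 4w - 5, -4v - 6w - 5); substituting (-29/74, -17/37, -39/74) gives ∇h = (0, 0, 0), so (-29/74, -17/37, -39/74) is indeed a critical point.
The Hessian is constant: H = [[-10, 2, 0], [2, -8, -4], [0, -4, -6]].
Leading principal minors: Δ₁ = -10, Δ₂ = 76, Δ₃ = -296.
The minors alternate sign starting negative (−, +, −), so H is negative definite: a local maximum.

local maximum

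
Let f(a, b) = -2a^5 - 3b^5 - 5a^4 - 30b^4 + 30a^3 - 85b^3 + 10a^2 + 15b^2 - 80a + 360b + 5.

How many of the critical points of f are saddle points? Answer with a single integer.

f separates as a function of a plus a function of b, so ∇f=0 decouples.
∂f/∂a = -10(a - 2)(a - 1)(a + 1)(a + 4) = 0 at a ∈ {-4, -1, 1, 2}; ∂f/∂b = -15(b - 1)(b + 2)(b + 3)(b + 4) = 0 at b ∈ {-4, -3, -2, 1}.
The Hessian is diagonal: diag(f_aa, f_bb). Second derivatives: f_aa(-4)=900, f_aa(-1)=-180, f_aa(1)=100, f_aa(2)=-180; f_bb(-4)=150, f_bb(-3)=-60, f_bb(-2)=90, f_bb(1)=-900.
Saddle points occur where the two diagonal entries have opposite signs: (-4, -3), (-4, 1), (-1, -4), (-1, -2), (1, -3), (1, 1), (2, -4), (2, -2). Count: 8.

8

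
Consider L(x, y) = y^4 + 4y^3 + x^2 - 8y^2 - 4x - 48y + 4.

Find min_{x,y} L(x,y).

-80

L(x,y) separates as P(x) + Q(y) + 4, so its minimum is min P + min Q + 4.
P'(x) = 2x - 4 vanishes at x ∈ {2}; Q'(y) = 4(y - 2)(y + 2)(y + 3) vanishes at y ∈ {-3, -2, 2}.
Local minima of P (where P''>0): P(2)=-4. Local minima of Q: Q(-3)=45, Q(2)=-80.
So the global minimum of L is P(2) + Q(2) + 4 = -4 − 80 + 4 = -80, attained at (2, 2).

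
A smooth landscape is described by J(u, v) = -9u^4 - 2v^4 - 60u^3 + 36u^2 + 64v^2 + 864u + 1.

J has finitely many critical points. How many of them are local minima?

1

J separates as a function of u plus a function of v, so ∇J=0 decouples.
∂J/∂u = -36(u - 2)(u + 3)(u + 4) = 0 at u ∈ {-4, -3, 2}; ∂J/∂v = -8v(v - 4)(v + 4) = 0 at v ∈ {-4, 0, 4}.
The Hessian is diagonal: diag(J_uu, J_vv). Second derivatives: J_uu(-4)=-216, J_uu(-3)=180, J_uu(2)=-1080; J_vv(-4)=-256, J_vv(0)=128, J_vv(4)=-256.
Local minima occur where both diagonal entries positive: (-3, 0). Count: 1.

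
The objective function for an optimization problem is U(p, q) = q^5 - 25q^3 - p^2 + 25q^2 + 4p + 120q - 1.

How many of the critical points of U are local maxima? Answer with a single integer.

U separates as a function of p plus a function of q, so ∇U=0 decouples.
∂U/∂p = -2(p - 2) = 0 at p ∈ {2}; ∂U/∂q = 5(q - 3)(q - 2)(q + 1)(q + 4) = 0 at q ∈ {-4, -1, 2, 3}.
The Hessian is diagonal: diag(U_pp, U_qq). Second derivatives: U_pp(2)=-2; U_qq(-4)=-630, U_qq(-1)=180, U_qq(2)=-90, U_qq(3)=140.
Local maxima occur where both diagonal entries negative: (2, -4), (2, 2). Count: 2.

2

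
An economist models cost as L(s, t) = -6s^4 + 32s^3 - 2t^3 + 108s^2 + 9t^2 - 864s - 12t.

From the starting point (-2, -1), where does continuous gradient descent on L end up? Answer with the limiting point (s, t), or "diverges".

L is separable, so gradient descent decouples: s follows -∂L/∂s, t follows -∂L/∂t.
∂L/∂s = -24(s - 4)(s - 3)(s + 3); at s=-2 this is -720, so s increases.
∂L/∂t = -6(t - 2)(t - 1); at t=-1 this is -36, so t increases.
s converges to its nearest critical value 3 (a local min of the s-part); t converges to 1. The iterate converges to (3, 1).

(3, 1)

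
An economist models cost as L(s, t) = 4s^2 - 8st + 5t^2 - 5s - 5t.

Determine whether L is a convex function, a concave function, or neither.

L is quadratic, so its Hessian is the constant matrix H = [[8, -8], [-8, 10]].
det(H) = 16, tr(H) = 18.
det(H) > 0 and tr(H) > 0, so H is positive definite everywhere: convex.

convex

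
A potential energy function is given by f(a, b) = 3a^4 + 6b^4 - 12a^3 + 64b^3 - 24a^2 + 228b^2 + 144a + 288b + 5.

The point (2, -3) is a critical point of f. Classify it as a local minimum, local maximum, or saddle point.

The mixed partial ∂²f/∂a∂b is 0, so the Hessian at any point is diag(f_aa, f_bb) = diag(12(3a^2 - 6a - 4), 24(3b^2 + 16b + 19)).
At (2, -3): H = diag(-48, -48).
Both eigenvalues are negative, so H is negative definite: a local maximum.

local maximum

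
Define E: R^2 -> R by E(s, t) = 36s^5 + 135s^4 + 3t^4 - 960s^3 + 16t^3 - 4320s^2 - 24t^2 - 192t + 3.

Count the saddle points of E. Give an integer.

6

E separates as a function of s plus a function of t, so ∇E=0 decouples.
∂E/∂s = 180s(s - 4)(s + 3)(s + 4) = 0 at s ∈ {-4, -3, 0, 4}; ∂E/∂t = 12(t - 2)(t + 2)(t + 4) = 0 at t ∈ {-4, -2, 2}.
The Hessian is diagonal: diag(E_ss, E_tt). Second derivatives: E_ss(-4)=-5760, E_ss(-3)=3780, E_ss(0)=-8640, E_ss(4)=40320; E_tt(-4)=144, E_tt(-2)=-96, E_tt(2)=288.
Saddle points occur where the two diagonal entries have opposite signs: (-4, -4), (-4, 2), (-3, -2), (0, -4), (0, 2), (4, -2). Count: 6.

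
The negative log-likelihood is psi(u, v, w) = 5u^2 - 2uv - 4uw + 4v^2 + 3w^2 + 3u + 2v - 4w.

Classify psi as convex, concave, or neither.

convex

psi is quadratic, so its Hessian is the constant matrix H = [[10, -2, -4], [-2, 8, 0], [-4, 0, 6]].
Leading principal minors: 10, 76, 328.
All positive ⇒ H ≻ 0 ⇒ convex.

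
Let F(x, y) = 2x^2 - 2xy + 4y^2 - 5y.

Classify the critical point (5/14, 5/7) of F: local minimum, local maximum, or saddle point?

local minimum

The Hessian of F is constant: H = [[4, -2], [-2, 8]].
det(H) = 4·8 − (-2)² = 28.
det(H) > 0 and tr(H) = 12 > 0, so H is positive definite and the point is a local minimum.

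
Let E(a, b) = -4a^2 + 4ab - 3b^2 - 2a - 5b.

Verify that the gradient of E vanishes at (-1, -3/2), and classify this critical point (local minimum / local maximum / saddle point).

∇E = (-8a + 4b - 2, 4a - 6b - 5); substituting (-1, -3/2) gives ∇E = (0, 0), so (-1, -3/2) is indeed a critical point.
The Hessian of E is constant: H = [[-8, 4], [4, -6]].
det(H) = (-8)·(-6) − 4² = 32.
det(H) > 0 and tr(H) = -14 < 0, so H is negative definite and the point is a local maximum.

local maximum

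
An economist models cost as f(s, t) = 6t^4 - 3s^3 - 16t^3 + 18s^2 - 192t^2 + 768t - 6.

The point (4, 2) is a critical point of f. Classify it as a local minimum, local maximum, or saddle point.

The mixed partial ∂²f/∂s∂t is 0, so the Hessian at any point is diag(f_ss, f_tt) = diag(18(-s + 2), 24(3t^2 - 4t - 16)).
At (4, 2): H = diag(-36, -288).
Both eigenvalues are negative, so H is negative definite: a local maximum.

local maximum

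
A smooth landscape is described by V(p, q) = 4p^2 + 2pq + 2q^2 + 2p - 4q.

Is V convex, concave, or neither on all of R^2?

V is quadratic, so its Hessian is the constant matrix H = [[8, 2], [2, 4]].
det(H) = 28, tr(H) = 12.
det(H) > 0 and tr(H) > 0, so H is positive definite everywhere: convex.

convex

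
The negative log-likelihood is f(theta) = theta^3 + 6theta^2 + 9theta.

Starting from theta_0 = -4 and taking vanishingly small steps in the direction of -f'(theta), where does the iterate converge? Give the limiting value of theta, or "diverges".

diverges

f'(theta) = 3(theta + 1)(theta + 3), so f'(-4) = 9.
Gradient descent moves in the -f' direction, i.e. theta is decreasing.
There is no critical point below theta=-4, and f' keeps the same sign, so the iterate runs off to −∞.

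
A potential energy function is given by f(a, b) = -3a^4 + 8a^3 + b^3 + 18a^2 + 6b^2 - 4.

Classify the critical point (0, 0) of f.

local minimum

The mixed partial ∂²f/∂a∂b is 0, so the Hessian at any point is diag(f_aa, f_bb) = diag(12(-3a^2 + 4a + 3), 6(b + 2)).
At (0, 0): H = diag(36, 12).
Both eigenvalues are positive, so H is positive definite: a local minimum.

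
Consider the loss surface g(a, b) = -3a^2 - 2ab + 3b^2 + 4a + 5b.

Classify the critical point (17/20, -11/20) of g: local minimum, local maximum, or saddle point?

saddle point

The Hessian of g is constant: H = [[-6, -2], [-2, 6]].
det(H) = (-6)·6 − (-2)² = -40.
Since det(H) < 0, H is indefinite and the critical point is a saddle point.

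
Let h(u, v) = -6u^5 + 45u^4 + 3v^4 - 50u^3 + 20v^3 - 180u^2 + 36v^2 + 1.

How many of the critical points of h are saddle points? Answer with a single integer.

6

h separates as a function of u plus a function of v, so ∇h=0 decouples.
∂h/∂u = -30u(u - 4)(u - 3)(u + 1) = 0 at u ∈ {-1, 0, 3, 4}; ∂h/∂v = 12v(v + 2)(v + 3) = 0 at v ∈ {-3, -2, 0}.
The Hessian is diagonal: diag(h_uu, h_vv). Second derivatives: h_uu(-1)=600, h_uu(0)=-360, h_uu(3)=360, h_uu(4)=-600; h_vv(-3)=36, h_vv(-2)=-24, h_vv(0)=72.
Saddle points occur where the two diagonal entries have opposite signs: (-1, -2), (0, -3), (0, 0), (3, -2), (4, -3), (4, 0). Count: 6.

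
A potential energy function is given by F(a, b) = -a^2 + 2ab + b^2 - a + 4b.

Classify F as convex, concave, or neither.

F is quadratic, so its Hessian is the constant matrix H = [[-2, 2], [2, 2]].
det(H) = -8, tr(H) = 0.
det(H) < 0, so H is indefinite: neither convex nor concave.

neither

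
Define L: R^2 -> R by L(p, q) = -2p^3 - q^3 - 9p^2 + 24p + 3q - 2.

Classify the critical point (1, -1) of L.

saddle point

The mixed partial ∂²L/∂p∂q is 0, so the Hessian at any point is diag(L_pp, L_qq) = diag(-6(2p + 3), -6q).
At (1, -1): H = diag(-30, 6).
The eigenvalues have opposite signs, so H is indefinite: a saddle point.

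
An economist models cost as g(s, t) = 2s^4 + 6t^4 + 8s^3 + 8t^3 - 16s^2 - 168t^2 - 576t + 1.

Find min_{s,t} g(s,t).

-3199

g(s,t) separates as P(s) + Q(t) + 1, so its minimum is min P + min Q + 1.
P'(s) = 8s(s - 1)(s + 4) vanishes at s ∈ {-4, 0, 1}; Q'(t) = 24(t - 4)(t + 2)(t + 3) vanishes at t ∈ {-3, -2, 4}.
Local minima of P (where P''>0): P(-4)=-256, P(1)=-6. Local minima of Q: Q(-3)=486, Q(4)=-2944.
So the global minimum of g is P(-4) + Q(4) + 1 = -256 − 2944 + 1 = -3199, attained at (-4, 4).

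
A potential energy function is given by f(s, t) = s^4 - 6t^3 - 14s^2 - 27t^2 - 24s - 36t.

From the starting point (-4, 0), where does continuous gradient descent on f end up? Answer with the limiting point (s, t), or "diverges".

f is separable, so gradient descent decouples: s follows -∂f/∂s, t follows -∂f/∂t.
∂f/∂s = 4(s - 3)(s + 1)(s + 2); at s=-4 this is -168, so s increases.
∂f/∂t = -18(t + 1)(t + 2); at t=0 this is -36, so t increases.
The t-coordinate has no critical point in that direction and runs off to infinity.

diverges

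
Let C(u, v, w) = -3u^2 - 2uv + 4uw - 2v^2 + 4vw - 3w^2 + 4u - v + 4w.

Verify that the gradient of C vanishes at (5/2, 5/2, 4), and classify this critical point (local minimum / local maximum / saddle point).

∇C = (-6u - 2v + 4w + 4, -2u - 4v + 4w - 1, 4u + 4v - 6w + 4); substituting (5/2, 5/2, 4) gives ∇C = (0, 0, 0), so (5/2, 5/2, 4) is indeed a critical point.
The Hessian is constant: H = [[-6, -2, 4], [-2, -4, 4], [4, 4, -6]].
Leading principal minors: Δ₁ = -6, Δ₂ = 20, Δ₃ = -24.
The minors alternate sign starting negative (−, +, −), so H is negative definite: a local maximum.

local maximum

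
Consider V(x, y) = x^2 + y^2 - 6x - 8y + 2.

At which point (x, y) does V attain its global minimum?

(3, 4)

V(x,y) separates as P(x) + Q(y) + 2, so its minimum is min P + min Q + 2.
P'(x) = 2x - 6 vanishes at x ∈ {3}; Q'(y) = 2y - 8 vanishes at y ∈ {4}.
Local minima of P (where P''>0): P(3)=-9. Local minima of Q: Q(4)=-16.
So the global minimum of V is P(3) + Q(4) + 2 = -9 − 16 + 2 = -23, attained at (3, 4).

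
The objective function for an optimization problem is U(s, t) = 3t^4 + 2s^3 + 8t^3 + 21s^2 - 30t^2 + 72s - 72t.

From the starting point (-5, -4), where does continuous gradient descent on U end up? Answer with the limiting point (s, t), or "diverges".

diverges

U is separable, so gradient descent decouples: s follows -∂U/∂s, t follows -∂U/∂t.
∂U/∂s = 6(s + 3)(s + 4); at s=-5 this is 12, so s decreases.
∂U/∂t = 12(t - 2)(t + 1)(t + 3); at t=-4 this is -216, so t increases.
The s-coordinate has no critical point in that direction and runs off to infinity.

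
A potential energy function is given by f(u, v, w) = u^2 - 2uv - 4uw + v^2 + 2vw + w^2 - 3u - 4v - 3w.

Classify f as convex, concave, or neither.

neither

f is quadratic, so its Hessian is the constant matrix H = [[2, -2, -4], [-2, 2, 2], [-4, 2, 2]].
Leading principal minors: 2, 0, -8.
Neither pattern holds ⇒ H is indefinite ⇒ neither convex nor concave.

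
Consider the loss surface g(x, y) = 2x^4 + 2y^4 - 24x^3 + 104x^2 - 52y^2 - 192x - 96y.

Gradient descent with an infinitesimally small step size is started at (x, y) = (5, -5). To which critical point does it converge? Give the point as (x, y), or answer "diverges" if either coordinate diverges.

g is separable, so gradient descent decouples: x follows -∂g/∂x, y follows -∂g/∂y.
∂g/∂x = 8(x - 4)(x - 3)(x - 2); at x=5 this is 48, so x decreases.
∂g/∂y = 8(y - 4)(y + 1)(y + 3); at y=-5 this is -576, so y increases.
x converges to its nearest critical value 4 (a local min of the x-part); y converges to -3. The iterate converges to (4, -3).

(4, -3)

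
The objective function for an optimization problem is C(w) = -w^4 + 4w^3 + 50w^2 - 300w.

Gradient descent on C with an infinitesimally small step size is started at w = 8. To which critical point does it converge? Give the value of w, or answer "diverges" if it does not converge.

C'(w) = -4(w - 5)(w - 3)(w + 5), so C'(8) = -780.
Gradient descent moves in the -C' direction, i.e. w is increasing.
There is no critical point above w=8, and C' keeps the same sign, so the iterate runs off to +∞.

diverges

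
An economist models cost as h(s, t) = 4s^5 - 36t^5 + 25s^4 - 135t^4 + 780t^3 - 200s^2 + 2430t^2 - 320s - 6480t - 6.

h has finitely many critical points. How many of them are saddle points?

8

h separates as a function of s plus a function of t, so ∇h=0 decouples.
∂h/∂s = 20(s - 2)(s + 1)(s + 2)(s + 4) = 0 at s ∈ {-4, -2, -1, 2}; ∂h/∂t = -180(t - 3)(t - 1)(t + 3)(t + 4) = 0 at t ∈ {-4, -3, 1, 3}.
The Hessian is diagonal: diag(h_ss, h_tt). Second derivatives: h_ss(-4)=-720, h_ss(-2)=160, h_ss(-1)=-180, h_ss(2)=1440; h_tt(-4)=6300, h_tt(-3)=-4320, h_tt(1)=7200, h_tt(3)=-15120.
Saddle points occur where the two diagonal entries have opposite signs: (-4, -4), (-4, 1), (-2, -3), (-2, 3), (-1, -4), (-1, 1), (2, -3), (2, 3). Count: 8.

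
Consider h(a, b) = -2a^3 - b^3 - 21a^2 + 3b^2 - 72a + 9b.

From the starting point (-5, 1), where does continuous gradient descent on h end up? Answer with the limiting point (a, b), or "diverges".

(-4, -1)

h is separable, so gradient descent decouples: a follows -∂h/∂a, b follows -∂h/∂b.
∂h/∂a = -6(a + 3)(a + 4); at a=-5 this is -12, so a increases.
∂h/∂b = -3(b - 3)(b + 1); at b=1 this is 12, so b decreases.
a converges to its nearest critical value -4 (a local min of the a-part); b converges to -1. The iterate converges to (-4, -1).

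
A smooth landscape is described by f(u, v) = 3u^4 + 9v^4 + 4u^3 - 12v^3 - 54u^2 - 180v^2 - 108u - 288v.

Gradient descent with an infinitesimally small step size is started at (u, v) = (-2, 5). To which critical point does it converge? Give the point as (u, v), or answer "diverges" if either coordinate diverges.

f is separable, so gradient descent decouples: u follows -∂f/∂u, v follows -∂f/∂v.
∂f/∂u = 12(u - 3)(u + 1)(u + 3); at u=-2 this is 60, so u decreases.
∂f/∂v = 36(v - 4)(v + 1)(v + 2); at v=5 this is 1512, so v decreases.
u converges to its nearest critical value -3 (a local min of the u-part); v converges to 4. The iterate converges to (-3, 4).

(-3, 4)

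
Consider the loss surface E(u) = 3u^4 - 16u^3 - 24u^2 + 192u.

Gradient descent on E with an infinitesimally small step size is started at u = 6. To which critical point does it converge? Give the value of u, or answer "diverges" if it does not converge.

E'(u) = 12(u - 4)(u - 2)(u + 2), so E'(6) = 768.
Gradient descent moves in the -E' direction, i.e. u is decreasing.
The nearest critical point in that direction is u = 4, where E'' = 144 > 0 (a local minimum). The iterate converges there.

4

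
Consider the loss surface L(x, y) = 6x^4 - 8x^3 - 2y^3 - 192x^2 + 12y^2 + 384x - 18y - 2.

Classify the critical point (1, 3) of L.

local maximum

The mixed partial ∂²L/∂x∂y is 0, so the Hessian at any point is diag(L_xx, L_yy) = diag(24(3x^2 - 2x - 16), 12(-y + 2)).
At (1, 3): H = diag(-360, -12).
Both eigenvalues are negative, so H is negative definite: a local maximum.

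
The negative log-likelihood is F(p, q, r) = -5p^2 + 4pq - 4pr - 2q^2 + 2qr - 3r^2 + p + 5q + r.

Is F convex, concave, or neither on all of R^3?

concave

F is quadratic, so its Hessian is the constant matrix H = [[-10, 4, -4], [4, -4, 2], [-4, 2, -6]].
Leading principal minors: -10, 24, -104.
Signs alternate −, +, − ⇒ H ≺ 0 ⇒ concave.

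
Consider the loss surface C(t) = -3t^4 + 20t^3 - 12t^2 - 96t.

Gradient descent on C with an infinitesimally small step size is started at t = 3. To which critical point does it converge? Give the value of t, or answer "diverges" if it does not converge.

C'(t) = -12(t - 4)(t - 2)(t + 1), so C'(3) = 48.
Gradient descent moves in the -C' direction, i.e. t is decreasing.
The nearest critical point in that direction is t = 2, where C'' = 72 > 0 (a local minimum). The iterate converges there.

2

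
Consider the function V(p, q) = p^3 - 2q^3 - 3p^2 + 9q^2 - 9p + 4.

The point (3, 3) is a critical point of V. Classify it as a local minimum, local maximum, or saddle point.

saddle point

The mixed partial ∂²V/∂p∂q is 0, so the Hessian at any point is diag(V_pp, V_qq) = diag(6(p - 1), 6(-2q + 3)).
At (3, 3): H = diag(12, -18).
The eigenvalues have opposite signs, so H is indefinite: a saddle point.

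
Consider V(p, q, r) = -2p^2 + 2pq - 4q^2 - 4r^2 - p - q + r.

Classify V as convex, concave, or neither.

V is quadratic, so its Hessian is the constant matrix H = [[-4, 2, 0], [2, -8, 0], [0, 0, -8]].
Leading principal minors: -4, 28, -224.
Signs alternate −, +, − ⇒ H ≺ 0 ⇒ concave.

concave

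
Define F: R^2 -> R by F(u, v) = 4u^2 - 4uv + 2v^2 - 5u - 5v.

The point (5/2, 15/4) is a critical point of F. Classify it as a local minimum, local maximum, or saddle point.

The Hessian of F is constant: H = [[8, -4], [-4, 4]].
det(H) = 8·4 − (-4)² = 16.
det(H) > 0 and tr(H) = 12 > 0, so H is positive definite and the point is a local minimum.

local minimum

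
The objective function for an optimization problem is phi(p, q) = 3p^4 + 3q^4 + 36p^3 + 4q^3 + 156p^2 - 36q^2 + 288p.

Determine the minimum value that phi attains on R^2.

phi(p,q) separates as A(p) + B(q), so its minimum is min A + min B.
A'(p) = 12(p + 2)(p + 3)(p + 4) vanishes at p ∈ {-4, -3, -2}; B'(q) = 12q(q - 2)(q + 3) vanishes at q ∈ {-3, 0, 2}.
Local minima of A (where A''>0): A(-4)=-192, A(-2)=-192. Local minima of B: B(-3)=-189, B(2)=-64.
So the global minimum of phi is A(-4) + B(-3) = -192 − 189 = -381, attained at (-4, -3).

-381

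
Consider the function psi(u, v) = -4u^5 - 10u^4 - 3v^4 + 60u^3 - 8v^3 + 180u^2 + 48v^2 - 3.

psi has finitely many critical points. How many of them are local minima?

2

psi separates as a function of u plus a function of v, so ∇psi=0 decouples.
∂psi/∂u = -20u(u - 3)(u + 2)(u + 3) = 0 at u ∈ {-3, -2, 0, 3}; ∂psi/∂v = -12v(v - 2)(v + 4) = 0 at v ∈ {-4, 0, 2}.
The Hessian is diagonal: diag(psi_uu, psi_vv). Second derivatives: psi_uu(-3)=360, psi_uu(-2)=-200, psi_uu(0)=360, psi_uu(3)=-1800; psi_vv(-4)=-288, psi_vv(0)=96, psi_vv(2)=-144.
Local minima occur where both diagonal entries positive: (-3, 0), (0, 0). Count: 2.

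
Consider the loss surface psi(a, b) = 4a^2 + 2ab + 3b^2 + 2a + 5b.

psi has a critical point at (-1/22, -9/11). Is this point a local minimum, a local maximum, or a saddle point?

The Hessian of psi is constant: H = [[8, 2], [2, 6]].
det(H) = 8·6 − 2² = 44.
det(H) > 0 and tr(H) = 14 > 0, so H is positive definite and the point is a local minimum.

local minimum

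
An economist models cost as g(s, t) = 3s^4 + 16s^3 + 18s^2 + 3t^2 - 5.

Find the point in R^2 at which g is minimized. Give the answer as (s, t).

g(s,t) separates as P(s) + Q(t) − 5, so its minimum is min P + min Q − 5.
P'(s) = 12s(s + 1)(s + 3) vanishes at s ∈ {-3, -1, 0}; Q'(t) = 6t vanishes at t ∈ {0}.
Local minima of P (where P''>0): P(-3)=-27, P(0)=0. Local minima of Q: Q(0)=0.
So the global minimum of g is P(-3) + Q(0) − 5 = -27 + 0 − 5 = -32, attained at (-3, 0).

(-3, 0)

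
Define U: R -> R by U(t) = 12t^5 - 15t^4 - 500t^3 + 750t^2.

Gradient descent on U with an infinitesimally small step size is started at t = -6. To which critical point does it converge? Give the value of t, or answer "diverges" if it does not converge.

diverges

U'(t) = 60t(t - 5)(t - 1)(t + 5), so U'(-6) = 27720.
Gradient descent moves in the -U' direction, i.e. t is decreasing.
There is no critical point below t=-6, and U' keeps the same sign, so the iterate runs off to −∞.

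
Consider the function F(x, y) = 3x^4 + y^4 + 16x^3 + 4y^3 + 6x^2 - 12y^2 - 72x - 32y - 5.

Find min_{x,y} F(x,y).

-116

F(x,y) separates as P(x) + Q(y) − 5, so its minimum is min P + min Q − 5.
P'(x) = 12(x - 1)(x + 2)(x + 3) vanishes at x ∈ {-3, -2, 1}; Q'(y) = 4(y - 2)(y + 1)(y + 4) vanishes at y ∈ {-4, -1, 2}.
Local minima of P (where P''>0): P(-3)=81, P(1)=-47. Local minima of Q: Q(-4)=-64, Q(2)=-64.
So the global minimum of F is P(1) + Q(-4) − 5 = -47 − 64 − 5 = -116, attained at (1, -4).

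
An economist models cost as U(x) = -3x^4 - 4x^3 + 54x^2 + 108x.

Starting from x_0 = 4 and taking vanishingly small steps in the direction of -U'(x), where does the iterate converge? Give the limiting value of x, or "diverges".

diverges

U'(x) = -12(x - 3)(x + 1)(x + 3), so U'(4) = -420.
Gradient descent moves in the -U' direction, i.e. x is increasing.
There is no critical point above x=4, and U' keeps the same sign, so the iterate runs off to +∞.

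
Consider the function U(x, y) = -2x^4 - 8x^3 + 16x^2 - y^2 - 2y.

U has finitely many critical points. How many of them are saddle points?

U separates as a function of x plus a function of y, so ∇U=0 decouples.
∂U/∂x = -8x(x - 1)(x + 4) = 0 at x ∈ {-4, 0, 1}; ∂U/∂y = -2(y + 1) = 0 at y ∈ {-1}.
The Hessian is diagonal: diag(U_xx, U_yy). Second derivatives: U_xx(-4)=-160, U_xx(0)=32, U_xx(1)=-40; U_yy(-1)=-2.
Saddle points occur where the two diagonal entries have opposite signs: (0, -1). Count: 1.

1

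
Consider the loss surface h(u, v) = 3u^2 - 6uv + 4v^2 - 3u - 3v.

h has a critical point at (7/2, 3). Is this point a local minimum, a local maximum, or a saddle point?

The Hessian of h is constant: H = [[6, -6], [-6, 8]].
det(H) = 6·8 − (-6)² = 12.
det(H) > 0 and tr(H) = 14 > 0, so H is positive definite and the point is a local minimum.

local minimum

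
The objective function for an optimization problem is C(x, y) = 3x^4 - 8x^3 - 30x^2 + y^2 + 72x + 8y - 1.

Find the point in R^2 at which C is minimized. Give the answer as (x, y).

C(x,y) separates as P(x) + Q(y) − 1, so its minimum is min P + min Q − 1.
P'(x) = 12(x - 3)(x - 1)(x + 2) vanishes at x ∈ {-2, 1, 3}; Q'(y) = 2y + 8 vanishes at y ∈ {-4}.
Local minima of P (where P''>0): P(-2)=-152, P(3)=-27. Local minima of Q: Q(-4)=-16.
So the global minimum of C is P(-2) + Q(-4) − 1 = -152 − 16 − 1 = -169, attained at (-2, -4).

(-2, -4)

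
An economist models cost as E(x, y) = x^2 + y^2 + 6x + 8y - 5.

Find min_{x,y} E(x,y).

E(x,y) separates as P(x) + Q(y) − 5, so its minimum is min P + min Q − 5.
P'(x) = 2x + 6 vanishes at x ∈ {-3}; Q'(y) = 2y + 8 vanishes at y ∈ {-4}.
Local minima of P (where P''>0): P(-3)=-9. Local minima of Q: Q(-4)=-16.
So the global minimum of E is P(-3) + Q(-4) − 5 = -9 − 16 − 5 = -30, attained at (-3, -4).

-30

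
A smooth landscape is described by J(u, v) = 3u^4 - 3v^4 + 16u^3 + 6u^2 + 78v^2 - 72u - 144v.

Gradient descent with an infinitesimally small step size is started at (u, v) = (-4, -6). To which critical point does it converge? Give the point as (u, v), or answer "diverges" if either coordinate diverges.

J is separable, so gradient descent decouples: u follows -∂J/∂u, v follows -∂J/∂v.
∂J/∂u = 12(u - 1)(u + 2)(u + 3); at u=-4 this is -120, so u increases.
∂J/∂v = -12(v - 3)(v - 1)(v + 4); at v=-6 this is 1512, so v decreases.
The v-coordinate has no critical point in that direction and runs off to infinity.

diverges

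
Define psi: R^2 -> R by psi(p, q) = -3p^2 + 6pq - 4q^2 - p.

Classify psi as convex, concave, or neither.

psi is quadratic, so its Hessian is the constant matrix H = [[-6, 6], [6, -8]].
det(H) = 12, tr(H) = -14.
det(H) > 0 and tr(H) < 0, so H is negative definite everywhere: concave.

concave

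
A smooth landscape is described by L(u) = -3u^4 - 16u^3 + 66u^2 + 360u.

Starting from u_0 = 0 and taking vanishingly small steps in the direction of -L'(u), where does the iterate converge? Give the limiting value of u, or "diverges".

-2

L'(u) = -12(u - 3)(u + 2)(u + 5), so L'(0) = 360.
Gradient descent moves in the -L' direction, i.e. u is decreasing.
The nearest critical point in that direction is u = -2, where L'' = 180 > 0 (a local minimum). The iterate converges there.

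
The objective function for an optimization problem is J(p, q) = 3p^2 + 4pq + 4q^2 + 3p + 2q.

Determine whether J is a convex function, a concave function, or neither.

convex

J is quadratic, so its Hessian is the constant matrix H = [[6, 4], [4, 8]].
det(H) = 32, tr(H) = 14.
det(H) > 0 and tr(H) > 0, so H is positive definite everywhere: convex.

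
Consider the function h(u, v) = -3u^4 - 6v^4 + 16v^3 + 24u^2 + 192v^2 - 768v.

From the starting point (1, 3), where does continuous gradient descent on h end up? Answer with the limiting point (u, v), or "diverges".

h is separable, so gradient descent decouples: u follows -∂h/∂u, v follows -∂h/∂v.
∂h/∂u = -12u(u - 2)(u + 2); at u=1 this is 36, so u decreases.
∂h/∂v = -24(v - 4)(v - 2)(v + 4); at v=3 this is 168, so v decreases.
u converges to its nearest critical value 0 (a local min of the u-part); v converges to 2. The iterate converges to (0, 2).

(0, 2)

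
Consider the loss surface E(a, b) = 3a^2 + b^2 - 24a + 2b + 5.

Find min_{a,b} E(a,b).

-44

E(a,b) separates as P(a) + Q(b) + 5, so its minimum is min P + min Q + 5.
P'(a) = 6a - 24 vanishes at a ∈ {4}; Q'(b) = 2b + 2 vanishes at b ∈ {-1}.
Local minima of P (where P''>0): P(4)=-48. Local minima of Q: Q(-1)=-1.
So the global minimum of E is P(4) + Q(-1) + 5 = -48 − 1 + 5 = -44, attained at (4, -1).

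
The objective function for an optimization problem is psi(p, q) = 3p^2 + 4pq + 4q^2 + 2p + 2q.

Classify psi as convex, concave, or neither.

psi is quadratic, so its Hessian is the constant matrix H = [[6, 4], [4, 8]].
det(H) = 32, tr(H) = 14.
det(H) > 0 and tr(H) > 0, so H is positive definite everywhere: convex.

convex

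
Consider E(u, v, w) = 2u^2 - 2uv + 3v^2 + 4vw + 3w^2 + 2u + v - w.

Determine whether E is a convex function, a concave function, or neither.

convex

E is quadratic, so its Hessian is the constant matrix H = [[4, -2, 0], [-2, 6, 4], [0, 4, 6]].
Leading principal minors: 4, 20, 56.
All positive ⇒ H ≻ 0 ⇒ convex.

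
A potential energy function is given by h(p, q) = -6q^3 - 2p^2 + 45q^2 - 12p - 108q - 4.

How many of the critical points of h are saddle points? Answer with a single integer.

1

h separates as a function of p plus a function of q, so ∇h=0 decouples.
∂h/∂p = -4(p + 3) = 0 at p ∈ {-3}; ∂h/∂q = -18(q - 3)(q - 2) = 0 at q ∈ {2, 3}.
The Hessian is diagonal: diag(h_pp, h_qq). Second derivatives: h_pp(-3)=-4; h_qq(2)=18, h_qq(3)=-18.
Saddle points occur where the two diagonal entries have opposite signs: (-3, 2). Count: 1.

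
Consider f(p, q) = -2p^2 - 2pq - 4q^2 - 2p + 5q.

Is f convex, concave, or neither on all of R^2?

concave

f is quadratic, so its Hessian is the constant matrix H = [[-4, -2], [-2, -8]].
det(H) = 28, tr(H) = -12.
det(H) > 0 and tr(H) < 0, so H is negative definite everywhere: concave.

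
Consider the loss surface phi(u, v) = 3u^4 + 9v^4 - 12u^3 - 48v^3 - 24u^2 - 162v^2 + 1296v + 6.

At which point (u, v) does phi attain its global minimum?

(4, -3)

phi(u,v) separates as P(u) + Q(v) + 6, so its minimum is min P + min Q + 6.
P'(u) = 12u(u - 4)(u + 1) vanishes at u ∈ {-1, 0, 4}; Q'(v) = 36(v - 4)(v - 3)(v + 3) vanishes at v ∈ {-3, 3, 4}.
Local minima of P (where P''>0): P(-1)=-9, P(4)=-384. Local minima of Q: Q(-3)=-3321, Q(4)=1824.
So the global minimum of phi is P(4) + Q(-3) + 6 = -384 − 3321 + 6 = -3699, attained at (4, -3).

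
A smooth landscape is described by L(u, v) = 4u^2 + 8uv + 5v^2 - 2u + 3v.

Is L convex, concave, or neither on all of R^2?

L is quadratic, so its Hessian is the constant matrix H = [[8, 8], [8, 10]].
det(H) = 16, tr(H) = 18.
det(H) > 0 and tr(H) > 0, so H is positive definite everywhere: convex.

convex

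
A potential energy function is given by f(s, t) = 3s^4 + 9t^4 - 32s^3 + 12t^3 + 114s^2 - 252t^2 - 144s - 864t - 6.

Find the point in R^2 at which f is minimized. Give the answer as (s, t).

f(s,t) separates as P(s) + Q(t) − 6, so its minimum is min P + min Q − 6.
P'(s) = 12(s - 4)(s - 3)(s - 1) vanishes at s ∈ {1, 3, 4}; Q'(t) = 36(t - 4)(t + 2)(t + 3) vanishes at t ∈ {-3, -2, 4}.
Local minima of P (where P''>0): P(1)=-59, P(4)=-32. Local minima of Q: Q(-3)=729, Q(4)=-4416.
So the global minimum of f is P(1) + Q(4) − 6 = -59 − 4416 − 6 = -4481, attained at (1, 4).

(1, 4)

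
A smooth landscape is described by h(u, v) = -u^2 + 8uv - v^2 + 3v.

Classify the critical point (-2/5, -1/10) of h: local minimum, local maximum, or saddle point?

The Hessian of h is constant: H = [[-2, 8], [8, -2]].
det(H) = (-2)·(-2) − 8² = -60.
Since det(H) < 0, H is indefinite and the critical point is a saddle point.

saddle point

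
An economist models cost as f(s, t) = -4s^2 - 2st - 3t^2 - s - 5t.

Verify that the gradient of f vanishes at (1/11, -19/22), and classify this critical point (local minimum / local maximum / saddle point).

∇f = (-8s - 2t - 1, -2s - 6t - 5); substituting (1/11, -19/22) gives ∇f = (0, 0), so (1/11, -19/22) is indeed a critical point.
The Hessian of f is constant: H = [[-8, -2], [-2, -6]].
det(H) = (-8)·(-6) − (-2)² = 44.
det(H) > 0 and tr(H) = -14 < 0, so H is negative definite and the point is a local maximum.

local maximum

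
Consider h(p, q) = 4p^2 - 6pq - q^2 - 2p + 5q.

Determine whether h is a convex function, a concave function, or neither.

neither

h is quadratic, so its Hessian is the constant matrix H = [[8, -6], [-6, -2]].
det(H) = -52, tr(H) = 6.
det(H) < 0, so H is indefinite: neither convex nor concave.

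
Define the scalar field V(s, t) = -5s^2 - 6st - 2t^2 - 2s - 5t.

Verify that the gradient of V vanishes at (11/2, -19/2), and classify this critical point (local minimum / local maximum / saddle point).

local maximum

∇V = (-10s - 6t - 2, -6s - 4t - 5); substituting (11/2, -19/2) gives ∇V = (0, 0), so (11/2, -19/2) is indeed a critical point.
The Hessian of V is constant: H = [[-10, -6], [-6, -4]].
det(H) = (-10)·(-4) − (-6)² = 4.
det(H) > 0 and tr(H) = -14 < 0, so H is negative definite and the point is a local maximum.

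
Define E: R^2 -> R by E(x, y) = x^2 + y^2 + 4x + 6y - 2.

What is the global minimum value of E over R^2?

E(x,y) separates as P(x) + Q(y) − 2, so its minimum is min P + min Q − 2.
P'(x) = 2x + 4 vanishes at x ∈ {-2}; Q'(y) = 2y + 6 vanishes at y ∈ {-3}.
Local minima of P (where P''>0): P(-2)=-4. Local minima of Q: Q(-3)=-9.
So the global minimum of E is P(-2) + Q(-3) − 2 = -4 − 9 − 2 = -15, attained at (-2, -3).

-15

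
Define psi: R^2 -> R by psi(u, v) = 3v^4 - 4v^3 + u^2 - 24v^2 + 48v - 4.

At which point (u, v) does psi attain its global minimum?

(0, -2)

psi(u,v) separates as P(u) + Q(v) − 4, so its minimum is min P + min Q − 4.
P'(u) = 2u vanishes at u ∈ {0}; Q'(v) = 12(v - 2)(v - 1)(v + 2) vanishes at v ∈ {-2, 1, 2}.
Local minima of P (where P''>0): P(0)=0. Local minima of Q: Q(-2)=-112, Q(2)=16.
So the global minimum of psi is P(0) + Q(-2) − 4 = 0 − 112 − 4 = -116, attained at (0, -2).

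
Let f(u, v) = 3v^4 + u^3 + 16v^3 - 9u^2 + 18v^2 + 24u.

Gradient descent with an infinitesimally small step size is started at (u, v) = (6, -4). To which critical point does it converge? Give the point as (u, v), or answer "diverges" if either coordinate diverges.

f is separable, so gradient descent decouples: u follows -∂f/∂u, v follows -∂f/∂v.
∂f/∂u = 3(u - 4)(u - 2); at u=6 this is 24, so u decreases.
∂f/∂v = 12v(v + 1)(v + 3); at v=-4 this is -144, so v increases.
u converges to its nearest critical value 4 (a local min of the u-part); v converges to -3. The iterate converges to (4, -3).

(4, -3)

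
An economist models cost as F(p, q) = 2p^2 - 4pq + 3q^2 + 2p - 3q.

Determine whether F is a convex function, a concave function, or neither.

convex

F is quadratic, so its Hessian is the constant matrix H = [[4, -4], [-4, 6]].
det(H) = 8, tr(H) = 10.
det(H) > 0 and tr(H) > 0, so H is positive definite everywhere: convex.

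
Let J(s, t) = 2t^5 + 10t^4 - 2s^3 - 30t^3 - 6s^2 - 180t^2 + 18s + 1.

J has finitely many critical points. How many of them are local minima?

2

J separates as a function of s plus a function of t, so ∇J=0 decouples.
∂J/∂s = -6(s - 1)(s + 3) = 0 at s ∈ {-3, 1}; ∂J/∂t = 10t(t - 3)(t + 3)(t + 4) = 0 at t ∈ {-4, -3, 0, 3}.
The Hessian is diagonal: diag(J_ss, J_tt). Second derivatives: J_ss(-3)=24, J_ss(1)=-24; J_tt(-4)=-280, J_tt(-3)=180, J_tt(0)=-360, J_tt(3)=1260.
Local minima occur where both diagonal entries positive: (-3, -3), (-3, 3). Count: 2.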